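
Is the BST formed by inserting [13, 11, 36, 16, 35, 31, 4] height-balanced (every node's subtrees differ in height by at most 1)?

Tree (level-order array): [13, 11, 36, 4, None, 16, None, None, None, None, 35, 31]
Definition: a tree is height-balanced if, at every node, |h(left) - h(right)| <= 1 (empty subtree has height -1).
Bottom-up per-node check:
  node 4: h_left=-1, h_right=-1, diff=0 [OK], height=0
  node 11: h_left=0, h_right=-1, diff=1 [OK], height=1
  node 31: h_left=-1, h_right=-1, diff=0 [OK], height=0
  node 35: h_left=0, h_right=-1, diff=1 [OK], height=1
  node 16: h_left=-1, h_right=1, diff=2 [FAIL (|-1-1|=2 > 1)], height=2
  node 36: h_left=2, h_right=-1, diff=3 [FAIL (|2--1|=3 > 1)], height=3
  node 13: h_left=1, h_right=3, diff=2 [FAIL (|1-3|=2 > 1)], height=4
Node 16 violates the condition: |-1 - 1| = 2 > 1.
Result: Not balanced


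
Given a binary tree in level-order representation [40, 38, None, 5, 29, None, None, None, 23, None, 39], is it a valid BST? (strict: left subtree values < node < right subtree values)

Level-order array: [40, 38, None, 5, 29, None, None, None, 23, None, 39]
Validate using subtree bounds (lo, hi): at each node, require lo < value < hi,
then recurse left with hi=value and right with lo=value.
Preorder trace (stopping at first violation):
  at node 40 with bounds (-inf, +inf): OK
  at node 38 with bounds (-inf, 40): OK
  at node 5 with bounds (-inf, 38): OK
  at node 29 with bounds (38, 40): VIOLATION
Node 29 violates its bound: not (38 < 29 < 40).
Result: Not a valid BST


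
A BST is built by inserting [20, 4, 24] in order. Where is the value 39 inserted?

Starting tree (level order): [20, 4, 24]
Insertion path: 20 -> 24
Result: insert 39 as right child of 24
Final tree (level order): [20, 4, 24, None, None, None, 39]


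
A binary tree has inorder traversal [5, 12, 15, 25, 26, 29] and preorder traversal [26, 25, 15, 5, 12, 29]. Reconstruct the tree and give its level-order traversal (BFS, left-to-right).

Inorder:  [5, 12, 15, 25, 26, 29]
Preorder: [26, 25, 15, 5, 12, 29]
Algorithm: preorder visits root first, so consume preorder in order;
for each root, split the current inorder slice at that value into
left-subtree inorder and right-subtree inorder, then recurse.
Recursive splits:
  root=26; inorder splits into left=[5, 12, 15, 25], right=[29]
  root=25; inorder splits into left=[5, 12, 15], right=[]
  root=15; inorder splits into left=[5, 12], right=[]
  root=5; inorder splits into left=[], right=[12]
  root=12; inorder splits into left=[], right=[]
  root=29; inorder splits into left=[], right=[]
Reconstructed level-order: [26, 25, 29, 15, 5, 12]


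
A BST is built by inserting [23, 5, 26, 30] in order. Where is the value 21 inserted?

Starting tree (level order): [23, 5, 26, None, None, None, 30]
Insertion path: 23 -> 5
Result: insert 21 as right child of 5
Final tree (level order): [23, 5, 26, None, 21, None, 30]


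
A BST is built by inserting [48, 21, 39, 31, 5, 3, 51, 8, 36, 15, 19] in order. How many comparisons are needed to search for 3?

Search path for 3: 48 -> 21 -> 5 -> 3
Found: True
Comparisons: 4


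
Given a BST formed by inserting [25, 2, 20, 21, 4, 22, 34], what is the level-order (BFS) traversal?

Tree insertion order: [25, 2, 20, 21, 4, 22, 34]
Tree (level-order array): [25, 2, 34, None, 20, None, None, 4, 21, None, None, None, 22]
BFS from the root, enqueuing left then right child of each popped node:
  queue [25] -> pop 25, enqueue [2, 34], visited so far: [25]
  queue [2, 34] -> pop 2, enqueue [20], visited so far: [25, 2]
  queue [34, 20] -> pop 34, enqueue [none], visited so far: [25, 2, 34]
  queue [20] -> pop 20, enqueue [4, 21], visited so far: [25, 2, 34, 20]
  queue [4, 21] -> pop 4, enqueue [none], visited so far: [25, 2, 34, 20, 4]
  queue [21] -> pop 21, enqueue [22], visited so far: [25, 2, 34, 20, 4, 21]
  queue [22] -> pop 22, enqueue [none], visited so far: [25, 2, 34, 20, 4, 21, 22]
Result: [25, 2, 34, 20, 4, 21, 22]


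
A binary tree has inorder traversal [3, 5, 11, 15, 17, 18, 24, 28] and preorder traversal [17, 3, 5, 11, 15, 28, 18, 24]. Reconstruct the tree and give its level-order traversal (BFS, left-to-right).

Inorder:  [3, 5, 11, 15, 17, 18, 24, 28]
Preorder: [17, 3, 5, 11, 15, 28, 18, 24]
Algorithm: preorder visits root first, so consume preorder in order;
for each root, split the current inorder slice at that value into
left-subtree inorder and right-subtree inorder, then recurse.
Recursive splits:
  root=17; inorder splits into left=[3, 5, 11, 15], right=[18, 24, 28]
  root=3; inorder splits into left=[], right=[5, 11, 15]
  root=5; inorder splits into left=[], right=[11, 15]
  root=11; inorder splits into left=[], right=[15]
  root=15; inorder splits into left=[], right=[]
  root=28; inorder splits into left=[18, 24], right=[]
  root=18; inorder splits into left=[], right=[24]
  root=24; inorder splits into left=[], right=[]
Reconstructed level-order: [17, 3, 28, 5, 18, 11, 24, 15]


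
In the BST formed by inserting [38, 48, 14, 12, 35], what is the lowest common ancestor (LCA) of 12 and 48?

Tree insertion order: [38, 48, 14, 12, 35]
Tree (level-order array): [38, 14, 48, 12, 35]
In a BST, the LCA of p=12, q=48 is the first node v on the
root-to-leaf path with p <= v <= q (go left if both < v, right if both > v).
Walk from root:
  at 38: 12 <= 38 <= 48, this is the LCA
LCA = 38


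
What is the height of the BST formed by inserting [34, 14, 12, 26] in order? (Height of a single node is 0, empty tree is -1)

Insertion order: [34, 14, 12, 26]
Tree (level-order array): [34, 14, None, 12, 26]
Compute height bottom-up (empty subtree = -1):
  height(12) = 1 + max(-1, -1) = 0
  height(26) = 1 + max(-1, -1) = 0
  height(14) = 1 + max(0, 0) = 1
  height(34) = 1 + max(1, -1) = 2
Height = 2


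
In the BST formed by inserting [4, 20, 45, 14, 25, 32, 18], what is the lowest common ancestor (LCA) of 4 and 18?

Tree insertion order: [4, 20, 45, 14, 25, 32, 18]
Tree (level-order array): [4, None, 20, 14, 45, None, 18, 25, None, None, None, None, 32]
In a BST, the LCA of p=4, q=18 is the first node v on the
root-to-leaf path with p <= v <= q (go left if both < v, right if both > v).
Walk from root:
  at 4: 4 <= 4 <= 18, this is the LCA
LCA = 4


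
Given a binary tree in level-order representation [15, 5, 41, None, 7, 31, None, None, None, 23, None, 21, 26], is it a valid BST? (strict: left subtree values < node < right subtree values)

Level-order array: [15, 5, 41, None, 7, 31, None, None, None, 23, None, 21, 26]
Validate using subtree bounds (lo, hi): at each node, require lo < value < hi,
then recurse left with hi=value and right with lo=value.
Preorder trace (stopping at first violation):
  at node 15 with bounds (-inf, +inf): OK
  at node 5 with bounds (-inf, 15): OK
  at node 7 with bounds (5, 15): OK
  at node 41 with bounds (15, +inf): OK
  at node 31 with bounds (15, 41): OK
  at node 23 with bounds (15, 31): OK
  at node 21 with bounds (15, 23): OK
  at node 26 with bounds (23, 31): OK
No violation found at any node.
Result: Valid BST


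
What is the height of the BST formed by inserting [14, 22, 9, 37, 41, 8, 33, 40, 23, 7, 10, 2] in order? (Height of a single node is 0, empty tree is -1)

Insertion order: [14, 22, 9, 37, 41, 8, 33, 40, 23, 7, 10, 2]
Tree (level-order array): [14, 9, 22, 8, 10, None, 37, 7, None, None, None, 33, 41, 2, None, 23, None, 40]
Compute height bottom-up (empty subtree = -1):
  height(2) = 1 + max(-1, -1) = 0
  height(7) = 1 + max(0, -1) = 1
  height(8) = 1 + max(1, -1) = 2
  height(10) = 1 + max(-1, -1) = 0
  height(9) = 1 + max(2, 0) = 3
  height(23) = 1 + max(-1, -1) = 0
  height(33) = 1 + max(0, -1) = 1
  height(40) = 1 + max(-1, -1) = 0
  height(41) = 1 + max(0, -1) = 1
  height(37) = 1 + max(1, 1) = 2
  height(22) = 1 + max(-1, 2) = 3
  height(14) = 1 + max(3, 3) = 4
Height = 4


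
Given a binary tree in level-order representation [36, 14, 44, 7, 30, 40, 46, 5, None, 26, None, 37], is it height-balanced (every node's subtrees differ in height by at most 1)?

Tree (level-order array): [36, 14, 44, 7, 30, 40, 46, 5, None, 26, None, 37]
Definition: a tree is height-balanced if, at every node, |h(left) - h(right)| <= 1 (empty subtree has height -1).
Bottom-up per-node check:
  node 5: h_left=-1, h_right=-1, diff=0 [OK], height=0
  node 7: h_left=0, h_right=-1, diff=1 [OK], height=1
  node 26: h_left=-1, h_right=-1, diff=0 [OK], height=0
  node 30: h_left=0, h_right=-1, diff=1 [OK], height=1
  node 14: h_left=1, h_right=1, diff=0 [OK], height=2
  node 37: h_left=-1, h_right=-1, diff=0 [OK], height=0
  node 40: h_left=0, h_right=-1, diff=1 [OK], height=1
  node 46: h_left=-1, h_right=-1, diff=0 [OK], height=0
  node 44: h_left=1, h_right=0, diff=1 [OK], height=2
  node 36: h_left=2, h_right=2, diff=0 [OK], height=3
All nodes satisfy the balance condition.
Result: Balanced


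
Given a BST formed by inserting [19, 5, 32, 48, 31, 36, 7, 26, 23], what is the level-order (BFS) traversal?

Tree insertion order: [19, 5, 32, 48, 31, 36, 7, 26, 23]
Tree (level-order array): [19, 5, 32, None, 7, 31, 48, None, None, 26, None, 36, None, 23]
BFS from the root, enqueuing left then right child of each popped node:
  queue [19] -> pop 19, enqueue [5, 32], visited so far: [19]
  queue [5, 32] -> pop 5, enqueue [7], visited so far: [19, 5]
  queue [32, 7] -> pop 32, enqueue [31, 48], visited so far: [19, 5, 32]
  queue [7, 31, 48] -> pop 7, enqueue [none], visited so far: [19, 5, 32, 7]
  queue [31, 48] -> pop 31, enqueue [26], visited so far: [19, 5, 32, 7, 31]
  queue [48, 26] -> pop 48, enqueue [36], visited so far: [19, 5, 32, 7, 31, 48]
  queue [26, 36] -> pop 26, enqueue [23], visited so far: [19, 5, 32, 7, 31, 48, 26]
  queue [36, 23] -> pop 36, enqueue [none], visited so far: [19, 5, 32, 7, 31, 48, 26, 36]
  queue [23] -> pop 23, enqueue [none], visited so far: [19, 5, 32, 7, 31, 48, 26, 36, 23]
Result: [19, 5, 32, 7, 31, 48, 26, 36, 23]


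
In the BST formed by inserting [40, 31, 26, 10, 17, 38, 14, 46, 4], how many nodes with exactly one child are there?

Tree built from: [40, 31, 26, 10, 17, 38, 14, 46, 4]
Tree (level-order array): [40, 31, 46, 26, 38, None, None, 10, None, None, None, 4, 17, None, None, 14]
Rule: These are nodes with exactly 1 non-null child.
Per-node child counts:
  node 40: 2 child(ren)
  node 31: 2 child(ren)
  node 26: 1 child(ren)
  node 10: 2 child(ren)
  node 4: 0 child(ren)
  node 17: 1 child(ren)
  node 14: 0 child(ren)
  node 38: 0 child(ren)
  node 46: 0 child(ren)
Matching nodes: [26, 17]
Count of nodes with exactly one child: 2


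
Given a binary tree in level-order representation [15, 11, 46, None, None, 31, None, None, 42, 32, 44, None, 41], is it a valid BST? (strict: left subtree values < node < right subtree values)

Level-order array: [15, 11, 46, None, None, 31, None, None, 42, 32, 44, None, 41]
Validate using subtree bounds (lo, hi): at each node, require lo < value < hi,
then recurse left with hi=value and right with lo=value.
Preorder trace (stopping at first violation):
  at node 15 with bounds (-inf, +inf): OK
  at node 11 with bounds (-inf, 15): OK
  at node 46 with bounds (15, +inf): OK
  at node 31 with bounds (15, 46): OK
  at node 42 with bounds (31, 46): OK
  at node 32 with bounds (31, 42): OK
  at node 41 with bounds (32, 42): OK
  at node 44 with bounds (42, 46): OK
No violation found at any node.
Result: Valid BST


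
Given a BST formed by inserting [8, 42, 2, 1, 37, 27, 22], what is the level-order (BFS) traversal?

Tree insertion order: [8, 42, 2, 1, 37, 27, 22]
Tree (level-order array): [8, 2, 42, 1, None, 37, None, None, None, 27, None, 22]
BFS from the root, enqueuing left then right child of each popped node:
  queue [8] -> pop 8, enqueue [2, 42], visited so far: [8]
  queue [2, 42] -> pop 2, enqueue [1], visited so far: [8, 2]
  queue [42, 1] -> pop 42, enqueue [37], visited so far: [8, 2, 42]
  queue [1, 37] -> pop 1, enqueue [none], visited so far: [8, 2, 42, 1]
  queue [37] -> pop 37, enqueue [27], visited so far: [8, 2, 42, 1, 37]
  queue [27] -> pop 27, enqueue [22], visited so far: [8, 2, 42, 1, 37, 27]
  queue [22] -> pop 22, enqueue [none], visited so far: [8, 2, 42, 1, 37, 27, 22]
Result: [8, 2, 42, 1, 37, 27, 22]


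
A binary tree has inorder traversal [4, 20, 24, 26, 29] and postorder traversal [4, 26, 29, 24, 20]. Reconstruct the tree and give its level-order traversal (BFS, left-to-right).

Inorder:   [4, 20, 24, 26, 29]
Postorder: [4, 26, 29, 24, 20]
Algorithm: postorder visits root last, so walk postorder right-to-left;
each value is the root of the current inorder slice — split it at that
value, recurse on the right subtree first, then the left.
Recursive splits:
  root=20; inorder splits into left=[4], right=[24, 26, 29]
  root=24; inorder splits into left=[], right=[26, 29]
  root=29; inorder splits into left=[26], right=[]
  root=26; inorder splits into left=[], right=[]
  root=4; inorder splits into left=[], right=[]
Reconstructed level-order: [20, 4, 24, 29, 26]


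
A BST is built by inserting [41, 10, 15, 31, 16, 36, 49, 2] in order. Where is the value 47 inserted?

Starting tree (level order): [41, 10, 49, 2, 15, None, None, None, None, None, 31, 16, 36]
Insertion path: 41 -> 49
Result: insert 47 as left child of 49
Final tree (level order): [41, 10, 49, 2, 15, 47, None, None, None, None, 31, None, None, 16, 36]


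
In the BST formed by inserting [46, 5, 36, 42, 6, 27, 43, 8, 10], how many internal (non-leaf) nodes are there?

Tree built from: [46, 5, 36, 42, 6, 27, 43, 8, 10]
Tree (level-order array): [46, 5, None, None, 36, 6, 42, None, 27, None, 43, 8, None, None, None, None, 10]
Rule: An internal node has at least one child.
Per-node child counts:
  node 46: 1 child(ren)
  node 5: 1 child(ren)
  node 36: 2 child(ren)
  node 6: 1 child(ren)
  node 27: 1 child(ren)
  node 8: 1 child(ren)
  node 10: 0 child(ren)
  node 42: 1 child(ren)
  node 43: 0 child(ren)
Matching nodes: [46, 5, 36, 6, 27, 8, 42]
Count of internal (non-leaf) nodes: 7


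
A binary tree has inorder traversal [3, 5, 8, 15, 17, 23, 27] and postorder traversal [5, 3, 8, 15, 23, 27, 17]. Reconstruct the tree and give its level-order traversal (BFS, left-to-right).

Inorder:   [3, 5, 8, 15, 17, 23, 27]
Postorder: [5, 3, 8, 15, 23, 27, 17]
Algorithm: postorder visits root last, so walk postorder right-to-left;
each value is the root of the current inorder slice — split it at that
value, recurse on the right subtree first, then the left.
Recursive splits:
  root=17; inorder splits into left=[3, 5, 8, 15], right=[23, 27]
  root=27; inorder splits into left=[23], right=[]
  root=23; inorder splits into left=[], right=[]
  root=15; inorder splits into left=[3, 5, 8], right=[]
  root=8; inorder splits into left=[3, 5], right=[]
  root=3; inorder splits into left=[], right=[5]
  root=5; inorder splits into left=[], right=[]
Reconstructed level-order: [17, 15, 27, 8, 23, 3, 5]


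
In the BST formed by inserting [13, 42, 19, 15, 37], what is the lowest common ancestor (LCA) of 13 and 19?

Tree insertion order: [13, 42, 19, 15, 37]
Tree (level-order array): [13, None, 42, 19, None, 15, 37]
In a BST, the LCA of p=13, q=19 is the first node v on the
root-to-leaf path with p <= v <= q (go left if both < v, right if both > v).
Walk from root:
  at 13: 13 <= 13 <= 19, this is the LCA
LCA = 13


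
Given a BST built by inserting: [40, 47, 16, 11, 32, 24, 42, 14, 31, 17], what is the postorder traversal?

Tree insertion order: [40, 47, 16, 11, 32, 24, 42, 14, 31, 17]
Tree (level-order array): [40, 16, 47, 11, 32, 42, None, None, 14, 24, None, None, None, None, None, 17, 31]
Postorder traversal: [14, 11, 17, 31, 24, 32, 16, 42, 47, 40]


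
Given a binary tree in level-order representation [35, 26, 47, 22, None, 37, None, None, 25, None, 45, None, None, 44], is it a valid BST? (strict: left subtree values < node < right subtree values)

Level-order array: [35, 26, 47, 22, None, 37, None, None, 25, None, 45, None, None, 44]
Validate using subtree bounds (lo, hi): at each node, require lo < value < hi,
then recurse left with hi=value and right with lo=value.
Preorder trace (stopping at first violation):
  at node 35 with bounds (-inf, +inf): OK
  at node 26 with bounds (-inf, 35): OK
  at node 22 with bounds (-inf, 26): OK
  at node 25 with bounds (22, 26): OK
  at node 47 with bounds (35, +inf): OK
  at node 37 with bounds (35, 47): OK
  at node 45 with bounds (37, 47): OK
  at node 44 with bounds (37, 45): OK
No violation found at any node.
Result: Valid BST


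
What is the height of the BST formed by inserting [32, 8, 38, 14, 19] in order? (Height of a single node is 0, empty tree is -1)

Insertion order: [32, 8, 38, 14, 19]
Tree (level-order array): [32, 8, 38, None, 14, None, None, None, 19]
Compute height bottom-up (empty subtree = -1):
  height(19) = 1 + max(-1, -1) = 0
  height(14) = 1 + max(-1, 0) = 1
  height(8) = 1 + max(-1, 1) = 2
  height(38) = 1 + max(-1, -1) = 0
  height(32) = 1 + max(2, 0) = 3
Height = 3


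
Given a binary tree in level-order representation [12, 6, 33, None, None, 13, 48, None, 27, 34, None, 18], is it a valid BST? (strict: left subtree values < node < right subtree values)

Level-order array: [12, 6, 33, None, None, 13, 48, None, 27, 34, None, 18]
Validate using subtree bounds (lo, hi): at each node, require lo < value < hi,
then recurse left with hi=value and right with lo=value.
Preorder trace (stopping at first violation):
  at node 12 with bounds (-inf, +inf): OK
  at node 6 with bounds (-inf, 12): OK
  at node 33 with bounds (12, +inf): OK
  at node 13 with bounds (12, 33): OK
  at node 27 with bounds (13, 33): OK
  at node 18 with bounds (13, 27): OK
  at node 48 with bounds (33, +inf): OK
  at node 34 with bounds (33, 48): OK
No violation found at any node.
Result: Valid BST


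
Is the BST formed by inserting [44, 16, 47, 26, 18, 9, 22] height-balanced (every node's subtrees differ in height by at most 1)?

Tree (level-order array): [44, 16, 47, 9, 26, None, None, None, None, 18, None, None, 22]
Definition: a tree is height-balanced if, at every node, |h(left) - h(right)| <= 1 (empty subtree has height -1).
Bottom-up per-node check:
  node 9: h_left=-1, h_right=-1, diff=0 [OK], height=0
  node 22: h_left=-1, h_right=-1, diff=0 [OK], height=0
  node 18: h_left=-1, h_right=0, diff=1 [OK], height=1
  node 26: h_left=1, h_right=-1, diff=2 [FAIL (|1--1|=2 > 1)], height=2
  node 16: h_left=0, h_right=2, diff=2 [FAIL (|0-2|=2 > 1)], height=3
  node 47: h_left=-1, h_right=-1, diff=0 [OK], height=0
  node 44: h_left=3, h_right=0, diff=3 [FAIL (|3-0|=3 > 1)], height=4
Node 26 violates the condition: |1 - -1| = 2 > 1.
Result: Not balanced


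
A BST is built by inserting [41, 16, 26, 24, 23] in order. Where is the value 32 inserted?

Starting tree (level order): [41, 16, None, None, 26, 24, None, 23]
Insertion path: 41 -> 16 -> 26
Result: insert 32 as right child of 26
Final tree (level order): [41, 16, None, None, 26, 24, 32, 23]


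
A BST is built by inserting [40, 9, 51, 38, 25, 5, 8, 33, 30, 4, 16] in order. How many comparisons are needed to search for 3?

Search path for 3: 40 -> 9 -> 5 -> 4
Found: False
Comparisons: 4


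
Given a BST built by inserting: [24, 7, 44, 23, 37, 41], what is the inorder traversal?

Tree insertion order: [24, 7, 44, 23, 37, 41]
Tree (level-order array): [24, 7, 44, None, 23, 37, None, None, None, None, 41]
Inorder traversal: [7, 23, 24, 37, 41, 44]


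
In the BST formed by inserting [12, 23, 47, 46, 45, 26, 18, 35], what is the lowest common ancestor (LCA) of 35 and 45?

Tree insertion order: [12, 23, 47, 46, 45, 26, 18, 35]
Tree (level-order array): [12, None, 23, 18, 47, None, None, 46, None, 45, None, 26, None, None, 35]
In a BST, the LCA of p=35, q=45 is the first node v on the
root-to-leaf path with p <= v <= q (go left if both < v, right if both > v).
Walk from root:
  at 12: both 35 and 45 > 12, go right
  at 23: both 35 and 45 > 23, go right
  at 47: both 35 and 45 < 47, go left
  at 46: both 35 and 45 < 46, go left
  at 45: 35 <= 45 <= 45, this is the LCA
LCA = 45


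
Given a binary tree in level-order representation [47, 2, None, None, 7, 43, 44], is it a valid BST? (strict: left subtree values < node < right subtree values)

Level-order array: [47, 2, None, None, 7, 43, 44]
Validate using subtree bounds (lo, hi): at each node, require lo < value < hi,
then recurse left with hi=value and right with lo=value.
Preorder trace (stopping at first violation):
  at node 47 with bounds (-inf, +inf): OK
  at node 2 with bounds (-inf, 47): OK
  at node 7 with bounds (2, 47): OK
  at node 43 with bounds (2, 7): VIOLATION
Node 43 violates its bound: not (2 < 43 < 7).
Result: Not a valid BST


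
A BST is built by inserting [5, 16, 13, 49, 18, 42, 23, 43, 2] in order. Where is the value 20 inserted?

Starting tree (level order): [5, 2, 16, None, None, 13, 49, None, None, 18, None, None, 42, 23, 43]
Insertion path: 5 -> 16 -> 49 -> 18 -> 42 -> 23
Result: insert 20 as left child of 23
Final tree (level order): [5, 2, 16, None, None, 13, 49, None, None, 18, None, None, 42, 23, 43, 20]


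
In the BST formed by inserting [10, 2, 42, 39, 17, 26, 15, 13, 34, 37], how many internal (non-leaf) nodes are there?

Tree built from: [10, 2, 42, 39, 17, 26, 15, 13, 34, 37]
Tree (level-order array): [10, 2, 42, None, None, 39, None, 17, None, 15, 26, 13, None, None, 34, None, None, None, 37]
Rule: An internal node has at least one child.
Per-node child counts:
  node 10: 2 child(ren)
  node 2: 0 child(ren)
  node 42: 1 child(ren)
  node 39: 1 child(ren)
  node 17: 2 child(ren)
  node 15: 1 child(ren)
  node 13: 0 child(ren)
  node 26: 1 child(ren)
  node 34: 1 child(ren)
  node 37: 0 child(ren)
Matching nodes: [10, 42, 39, 17, 15, 26, 34]
Count of internal (non-leaf) nodes: 7


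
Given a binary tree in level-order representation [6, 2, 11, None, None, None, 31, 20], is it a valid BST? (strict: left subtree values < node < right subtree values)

Level-order array: [6, 2, 11, None, None, None, 31, 20]
Validate using subtree bounds (lo, hi): at each node, require lo < value < hi,
then recurse left with hi=value and right with lo=value.
Preorder trace (stopping at first violation):
  at node 6 with bounds (-inf, +inf): OK
  at node 2 with bounds (-inf, 6): OK
  at node 11 with bounds (6, +inf): OK
  at node 31 with bounds (11, +inf): OK
  at node 20 with bounds (11, 31): OK
No violation found at any node.
Result: Valid BST


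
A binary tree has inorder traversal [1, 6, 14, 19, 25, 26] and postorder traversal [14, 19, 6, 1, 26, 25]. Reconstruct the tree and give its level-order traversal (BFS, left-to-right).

Inorder:   [1, 6, 14, 19, 25, 26]
Postorder: [14, 19, 6, 1, 26, 25]
Algorithm: postorder visits root last, so walk postorder right-to-left;
each value is the root of the current inorder slice — split it at that
value, recurse on the right subtree first, then the left.
Recursive splits:
  root=25; inorder splits into left=[1, 6, 14, 19], right=[26]
  root=26; inorder splits into left=[], right=[]
  root=1; inorder splits into left=[], right=[6, 14, 19]
  root=6; inorder splits into left=[], right=[14, 19]
  root=19; inorder splits into left=[14], right=[]
  root=14; inorder splits into left=[], right=[]
Reconstructed level-order: [25, 1, 26, 6, 19, 14]


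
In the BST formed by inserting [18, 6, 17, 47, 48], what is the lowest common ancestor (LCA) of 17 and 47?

Tree insertion order: [18, 6, 17, 47, 48]
Tree (level-order array): [18, 6, 47, None, 17, None, 48]
In a BST, the LCA of p=17, q=47 is the first node v on the
root-to-leaf path with p <= v <= q (go left if both < v, right if both > v).
Walk from root:
  at 18: 17 <= 18 <= 47, this is the LCA
LCA = 18


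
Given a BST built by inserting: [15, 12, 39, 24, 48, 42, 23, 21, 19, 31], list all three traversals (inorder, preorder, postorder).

Tree insertion order: [15, 12, 39, 24, 48, 42, 23, 21, 19, 31]
Tree (level-order array): [15, 12, 39, None, None, 24, 48, 23, 31, 42, None, 21, None, None, None, None, None, 19]
Inorder (L, root, R): [12, 15, 19, 21, 23, 24, 31, 39, 42, 48]
Preorder (root, L, R): [15, 12, 39, 24, 23, 21, 19, 31, 48, 42]
Postorder (L, R, root): [12, 19, 21, 23, 31, 24, 42, 48, 39, 15]


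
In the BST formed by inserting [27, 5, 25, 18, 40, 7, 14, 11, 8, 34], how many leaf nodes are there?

Tree built from: [27, 5, 25, 18, 40, 7, 14, 11, 8, 34]
Tree (level-order array): [27, 5, 40, None, 25, 34, None, 18, None, None, None, 7, None, None, 14, 11, None, 8]
Rule: A leaf has 0 children.
Per-node child counts:
  node 27: 2 child(ren)
  node 5: 1 child(ren)
  node 25: 1 child(ren)
  node 18: 1 child(ren)
  node 7: 1 child(ren)
  node 14: 1 child(ren)
  node 11: 1 child(ren)
  node 8: 0 child(ren)
  node 40: 1 child(ren)
  node 34: 0 child(ren)
Matching nodes: [8, 34]
Count of leaf nodes: 2


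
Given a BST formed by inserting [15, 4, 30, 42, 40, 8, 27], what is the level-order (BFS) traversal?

Tree insertion order: [15, 4, 30, 42, 40, 8, 27]
Tree (level-order array): [15, 4, 30, None, 8, 27, 42, None, None, None, None, 40]
BFS from the root, enqueuing left then right child of each popped node:
  queue [15] -> pop 15, enqueue [4, 30], visited so far: [15]
  queue [4, 30] -> pop 4, enqueue [8], visited so far: [15, 4]
  queue [30, 8] -> pop 30, enqueue [27, 42], visited so far: [15, 4, 30]
  queue [8, 27, 42] -> pop 8, enqueue [none], visited so far: [15, 4, 30, 8]
  queue [27, 42] -> pop 27, enqueue [none], visited so far: [15, 4, 30, 8, 27]
  queue [42] -> pop 42, enqueue [40], visited so far: [15, 4, 30, 8, 27, 42]
  queue [40] -> pop 40, enqueue [none], visited so far: [15, 4, 30, 8, 27, 42, 40]
Result: [15, 4, 30, 8, 27, 42, 40]


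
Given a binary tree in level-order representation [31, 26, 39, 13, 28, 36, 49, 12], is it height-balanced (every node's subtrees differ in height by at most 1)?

Tree (level-order array): [31, 26, 39, 13, 28, 36, 49, 12]
Definition: a tree is height-balanced if, at every node, |h(left) - h(right)| <= 1 (empty subtree has height -1).
Bottom-up per-node check:
  node 12: h_left=-1, h_right=-1, diff=0 [OK], height=0
  node 13: h_left=0, h_right=-1, diff=1 [OK], height=1
  node 28: h_left=-1, h_right=-1, diff=0 [OK], height=0
  node 26: h_left=1, h_right=0, diff=1 [OK], height=2
  node 36: h_left=-1, h_right=-1, diff=0 [OK], height=0
  node 49: h_left=-1, h_right=-1, diff=0 [OK], height=0
  node 39: h_left=0, h_right=0, diff=0 [OK], height=1
  node 31: h_left=2, h_right=1, diff=1 [OK], height=3
All nodes satisfy the balance condition.
Result: Balanced


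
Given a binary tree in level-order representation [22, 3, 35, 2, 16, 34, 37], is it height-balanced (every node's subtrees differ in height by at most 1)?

Tree (level-order array): [22, 3, 35, 2, 16, 34, 37]
Definition: a tree is height-balanced if, at every node, |h(left) - h(right)| <= 1 (empty subtree has height -1).
Bottom-up per-node check:
  node 2: h_left=-1, h_right=-1, diff=0 [OK], height=0
  node 16: h_left=-1, h_right=-1, diff=0 [OK], height=0
  node 3: h_left=0, h_right=0, diff=0 [OK], height=1
  node 34: h_left=-1, h_right=-1, diff=0 [OK], height=0
  node 37: h_left=-1, h_right=-1, diff=0 [OK], height=0
  node 35: h_left=0, h_right=0, diff=0 [OK], height=1
  node 22: h_left=1, h_right=1, diff=0 [OK], height=2
All nodes satisfy the balance condition.
Result: Balanced


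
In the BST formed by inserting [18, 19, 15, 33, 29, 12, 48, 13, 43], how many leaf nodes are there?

Tree built from: [18, 19, 15, 33, 29, 12, 48, 13, 43]
Tree (level-order array): [18, 15, 19, 12, None, None, 33, None, 13, 29, 48, None, None, None, None, 43]
Rule: A leaf has 0 children.
Per-node child counts:
  node 18: 2 child(ren)
  node 15: 1 child(ren)
  node 12: 1 child(ren)
  node 13: 0 child(ren)
  node 19: 1 child(ren)
  node 33: 2 child(ren)
  node 29: 0 child(ren)
  node 48: 1 child(ren)
  node 43: 0 child(ren)
Matching nodes: [13, 29, 43]
Count of leaf nodes: 3


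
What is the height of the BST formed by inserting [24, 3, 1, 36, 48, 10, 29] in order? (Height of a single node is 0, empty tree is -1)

Insertion order: [24, 3, 1, 36, 48, 10, 29]
Tree (level-order array): [24, 3, 36, 1, 10, 29, 48]
Compute height bottom-up (empty subtree = -1):
  height(1) = 1 + max(-1, -1) = 0
  height(10) = 1 + max(-1, -1) = 0
  height(3) = 1 + max(0, 0) = 1
  height(29) = 1 + max(-1, -1) = 0
  height(48) = 1 + max(-1, -1) = 0
  height(36) = 1 + max(0, 0) = 1
  height(24) = 1 + max(1, 1) = 2
Height = 2


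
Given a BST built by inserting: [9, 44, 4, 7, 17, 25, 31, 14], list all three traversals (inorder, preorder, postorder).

Tree insertion order: [9, 44, 4, 7, 17, 25, 31, 14]
Tree (level-order array): [9, 4, 44, None, 7, 17, None, None, None, 14, 25, None, None, None, 31]
Inorder (L, root, R): [4, 7, 9, 14, 17, 25, 31, 44]
Preorder (root, L, R): [9, 4, 7, 44, 17, 14, 25, 31]
Postorder (L, R, root): [7, 4, 14, 31, 25, 17, 44, 9]


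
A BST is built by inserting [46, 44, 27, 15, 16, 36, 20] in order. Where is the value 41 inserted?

Starting tree (level order): [46, 44, None, 27, None, 15, 36, None, 16, None, None, None, 20]
Insertion path: 46 -> 44 -> 27 -> 36
Result: insert 41 as right child of 36
Final tree (level order): [46, 44, None, 27, None, 15, 36, None, 16, None, 41, None, 20]


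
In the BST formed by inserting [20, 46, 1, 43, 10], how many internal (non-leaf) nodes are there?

Tree built from: [20, 46, 1, 43, 10]
Tree (level-order array): [20, 1, 46, None, 10, 43]
Rule: An internal node has at least one child.
Per-node child counts:
  node 20: 2 child(ren)
  node 1: 1 child(ren)
  node 10: 0 child(ren)
  node 46: 1 child(ren)
  node 43: 0 child(ren)
Matching nodes: [20, 1, 46]
Count of internal (non-leaf) nodes: 3


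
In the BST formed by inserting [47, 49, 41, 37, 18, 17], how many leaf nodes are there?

Tree built from: [47, 49, 41, 37, 18, 17]
Tree (level-order array): [47, 41, 49, 37, None, None, None, 18, None, 17]
Rule: A leaf has 0 children.
Per-node child counts:
  node 47: 2 child(ren)
  node 41: 1 child(ren)
  node 37: 1 child(ren)
  node 18: 1 child(ren)
  node 17: 0 child(ren)
  node 49: 0 child(ren)
Matching nodes: [17, 49]
Count of leaf nodes: 2


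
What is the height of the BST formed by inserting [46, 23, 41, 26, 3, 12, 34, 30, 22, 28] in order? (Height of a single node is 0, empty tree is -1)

Insertion order: [46, 23, 41, 26, 3, 12, 34, 30, 22, 28]
Tree (level-order array): [46, 23, None, 3, 41, None, 12, 26, None, None, 22, None, 34, None, None, 30, None, 28]
Compute height bottom-up (empty subtree = -1):
  height(22) = 1 + max(-1, -1) = 0
  height(12) = 1 + max(-1, 0) = 1
  height(3) = 1 + max(-1, 1) = 2
  height(28) = 1 + max(-1, -1) = 0
  height(30) = 1 + max(0, -1) = 1
  height(34) = 1 + max(1, -1) = 2
  height(26) = 1 + max(-1, 2) = 3
  height(41) = 1 + max(3, -1) = 4
  height(23) = 1 + max(2, 4) = 5
  height(46) = 1 + max(5, -1) = 6
Height = 6


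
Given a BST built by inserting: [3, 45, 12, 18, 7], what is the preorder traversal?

Tree insertion order: [3, 45, 12, 18, 7]
Tree (level-order array): [3, None, 45, 12, None, 7, 18]
Preorder traversal: [3, 45, 12, 7, 18]


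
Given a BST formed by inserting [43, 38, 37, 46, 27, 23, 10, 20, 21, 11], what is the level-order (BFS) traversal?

Tree insertion order: [43, 38, 37, 46, 27, 23, 10, 20, 21, 11]
Tree (level-order array): [43, 38, 46, 37, None, None, None, 27, None, 23, None, 10, None, None, 20, 11, 21]
BFS from the root, enqueuing left then right child of each popped node:
  queue [43] -> pop 43, enqueue [38, 46], visited so far: [43]
  queue [38, 46] -> pop 38, enqueue [37], visited so far: [43, 38]
  queue [46, 37] -> pop 46, enqueue [none], visited so far: [43, 38, 46]
  queue [37] -> pop 37, enqueue [27], visited so far: [43, 38, 46, 37]
  queue [27] -> pop 27, enqueue [23], visited so far: [43, 38, 46, 37, 27]
  queue [23] -> pop 23, enqueue [10], visited so far: [43, 38, 46, 37, 27, 23]
  queue [10] -> pop 10, enqueue [20], visited so far: [43, 38, 46, 37, 27, 23, 10]
  queue [20] -> pop 20, enqueue [11, 21], visited so far: [43, 38, 46, 37, 27, 23, 10, 20]
  queue [11, 21] -> pop 11, enqueue [none], visited so far: [43, 38, 46, 37, 27, 23, 10, 20, 11]
  queue [21] -> pop 21, enqueue [none], visited so far: [43, 38, 46, 37, 27, 23, 10, 20, 11, 21]
Result: [43, 38, 46, 37, 27, 23, 10, 20, 11, 21]


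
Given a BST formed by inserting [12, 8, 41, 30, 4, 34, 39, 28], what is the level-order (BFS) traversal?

Tree insertion order: [12, 8, 41, 30, 4, 34, 39, 28]
Tree (level-order array): [12, 8, 41, 4, None, 30, None, None, None, 28, 34, None, None, None, 39]
BFS from the root, enqueuing left then right child of each popped node:
  queue [12] -> pop 12, enqueue [8, 41], visited so far: [12]
  queue [8, 41] -> pop 8, enqueue [4], visited so far: [12, 8]
  queue [41, 4] -> pop 41, enqueue [30], visited so far: [12, 8, 41]
  queue [4, 30] -> pop 4, enqueue [none], visited so far: [12, 8, 41, 4]
  queue [30] -> pop 30, enqueue [28, 34], visited so far: [12, 8, 41, 4, 30]
  queue [28, 34] -> pop 28, enqueue [none], visited so far: [12, 8, 41, 4, 30, 28]
  queue [34] -> pop 34, enqueue [39], visited so far: [12, 8, 41, 4, 30, 28, 34]
  queue [39] -> pop 39, enqueue [none], visited so far: [12, 8, 41, 4, 30, 28, 34, 39]
Result: [12, 8, 41, 4, 30, 28, 34, 39]


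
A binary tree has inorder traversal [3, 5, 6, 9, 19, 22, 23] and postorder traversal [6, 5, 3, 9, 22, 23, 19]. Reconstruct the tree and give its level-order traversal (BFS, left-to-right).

Inorder:   [3, 5, 6, 9, 19, 22, 23]
Postorder: [6, 5, 3, 9, 22, 23, 19]
Algorithm: postorder visits root last, so walk postorder right-to-left;
each value is the root of the current inorder slice — split it at that
value, recurse on the right subtree first, then the left.
Recursive splits:
  root=19; inorder splits into left=[3, 5, 6, 9], right=[22, 23]
  root=23; inorder splits into left=[22], right=[]
  root=22; inorder splits into left=[], right=[]
  root=9; inorder splits into left=[3, 5, 6], right=[]
  root=3; inorder splits into left=[], right=[5, 6]
  root=5; inorder splits into left=[], right=[6]
  root=6; inorder splits into left=[], right=[]
Reconstructed level-order: [19, 9, 23, 3, 22, 5, 6]


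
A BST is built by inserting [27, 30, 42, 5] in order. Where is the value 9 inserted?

Starting tree (level order): [27, 5, 30, None, None, None, 42]
Insertion path: 27 -> 5
Result: insert 9 as right child of 5
Final tree (level order): [27, 5, 30, None, 9, None, 42]


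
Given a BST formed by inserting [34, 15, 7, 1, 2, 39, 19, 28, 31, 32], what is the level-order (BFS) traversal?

Tree insertion order: [34, 15, 7, 1, 2, 39, 19, 28, 31, 32]
Tree (level-order array): [34, 15, 39, 7, 19, None, None, 1, None, None, 28, None, 2, None, 31, None, None, None, 32]
BFS from the root, enqueuing left then right child of each popped node:
  queue [34] -> pop 34, enqueue [15, 39], visited so far: [34]
  queue [15, 39] -> pop 15, enqueue [7, 19], visited so far: [34, 15]
  queue [39, 7, 19] -> pop 39, enqueue [none], visited so far: [34, 15, 39]
  queue [7, 19] -> pop 7, enqueue [1], visited so far: [34, 15, 39, 7]
  queue [19, 1] -> pop 19, enqueue [28], visited so far: [34, 15, 39, 7, 19]
  queue [1, 28] -> pop 1, enqueue [2], visited so far: [34, 15, 39, 7, 19, 1]
  queue [28, 2] -> pop 28, enqueue [31], visited so far: [34, 15, 39, 7, 19, 1, 28]
  queue [2, 31] -> pop 2, enqueue [none], visited so far: [34, 15, 39, 7, 19, 1, 28, 2]
  queue [31] -> pop 31, enqueue [32], visited so far: [34, 15, 39, 7, 19, 1, 28, 2, 31]
  queue [32] -> pop 32, enqueue [none], visited so far: [34, 15, 39, 7, 19, 1, 28, 2, 31, 32]
Result: [34, 15, 39, 7, 19, 1, 28, 2, 31, 32]


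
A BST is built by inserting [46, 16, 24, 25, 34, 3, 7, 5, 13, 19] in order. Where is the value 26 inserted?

Starting tree (level order): [46, 16, None, 3, 24, None, 7, 19, 25, 5, 13, None, None, None, 34]
Insertion path: 46 -> 16 -> 24 -> 25 -> 34
Result: insert 26 as left child of 34
Final tree (level order): [46, 16, None, 3, 24, None, 7, 19, 25, 5, 13, None, None, None, 34, None, None, None, None, 26]


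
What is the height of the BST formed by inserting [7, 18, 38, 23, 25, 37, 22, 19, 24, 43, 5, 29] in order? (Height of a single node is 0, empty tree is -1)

Insertion order: [7, 18, 38, 23, 25, 37, 22, 19, 24, 43, 5, 29]
Tree (level-order array): [7, 5, 18, None, None, None, 38, 23, 43, 22, 25, None, None, 19, None, 24, 37, None, None, None, None, 29]
Compute height bottom-up (empty subtree = -1):
  height(5) = 1 + max(-1, -1) = 0
  height(19) = 1 + max(-1, -1) = 0
  height(22) = 1 + max(0, -1) = 1
  height(24) = 1 + max(-1, -1) = 0
  height(29) = 1 + max(-1, -1) = 0
  height(37) = 1 + max(0, -1) = 1
  height(25) = 1 + max(0, 1) = 2
  height(23) = 1 + max(1, 2) = 3
  height(43) = 1 + max(-1, -1) = 0
  height(38) = 1 + max(3, 0) = 4
  height(18) = 1 + max(-1, 4) = 5
  height(7) = 1 + max(0, 5) = 6
Height = 6


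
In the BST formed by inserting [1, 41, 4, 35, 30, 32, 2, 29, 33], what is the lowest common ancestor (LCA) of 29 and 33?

Tree insertion order: [1, 41, 4, 35, 30, 32, 2, 29, 33]
Tree (level-order array): [1, None, 41, 4, None, 2, 35, None, None, 30, None, 29, 32, None, None, None, 33]
In a BST, the LCA of p=29, q=33 is the first node v on the
root-to-leaf path with p <= v <= q (go left if both < v, right if both > v).
Walk from root:
  at 1: both 29 and 33 > 1, go right
  at 41: both 29 and 33 < 41, go left
  at 4: both 29 and 33 > 4, go right
  at 35: both 29 and 33 < 35, go left
  at 30: 29 <= 30 <= 33, this is the LCA
LCA = 30


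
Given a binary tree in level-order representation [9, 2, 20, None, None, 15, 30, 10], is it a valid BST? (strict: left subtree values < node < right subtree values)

Level-order array: [9, 2, 20, None, None, 15, 30, 10]
Validate using subtree bounds (lo, hi): at each node, require lo < value < hi,
then recurse left with hi=value and right with lo=value.
Preorder trace (stopping at first violation):
  at node 9 with bounds (-inf, +inf): OK
  at node 2 with bounds (-inf, 9): OK
  at node 20 with bounds (9, +inf): OK
  at node 15 with bounds (9, 20): OK
  at node 10 with bounds (9, 15): OK
  at node 30 with bounds (20, +inf): OK
No violation found at any node.
Result: Valid BST


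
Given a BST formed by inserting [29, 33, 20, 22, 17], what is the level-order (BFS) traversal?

Tree insertion order: [29, 33, 20, 22, 17]
Tree (level-order array): [29, 20, 33, 17, 22]
BFS from the root, enqueuing left then right child of each popped node:
  queue [29] -> pop 29, enqueue [20, 33], visited so far: [29]
  queue [20, 33] -> pop 20, enqueue [17, 22], visited so far: [29, 20]
  queue [33, 17, 22] -> pop 33, enqueue [none], visited so far: [29, 20, 33]
  queue [17, 22] -> pop 17, enqueue [none], visited so far: [29, 20, 33, 17]
  queue [22] -> pop 22, enqueue [none], visited so far: [29, 20, 33, 17, 22]
Result: [29, 20, 33, 17, 22]


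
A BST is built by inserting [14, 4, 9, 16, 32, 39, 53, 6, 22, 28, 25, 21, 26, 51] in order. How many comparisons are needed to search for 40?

Search path for 40: 14 -> 16 -> 32 -> 39 -> 53 -> 51
Found: False
Comparisons: 6


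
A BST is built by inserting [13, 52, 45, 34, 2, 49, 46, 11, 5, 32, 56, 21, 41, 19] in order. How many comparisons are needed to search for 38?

Search path for 38: 13 -> 52 -> 45 -> 34 -> 41
Found: False
Comparisons: 5


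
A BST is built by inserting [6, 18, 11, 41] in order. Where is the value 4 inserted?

Starting tree (level order): [6, None, 18, 11, 41]
Insertion path: 6
Result: insert 4 as left child of 6
Final tree (level order): [6, 4, 18, None, None, 11, 41]


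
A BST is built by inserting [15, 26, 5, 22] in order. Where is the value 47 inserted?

Starting tree (level order): [15, 5, 26, None, None, 22]
Insertion path: 15 -> 26
Result: insert 47 as right child of 26
Final tree (level order): [15, 5, 26, None, None, 22, 47]


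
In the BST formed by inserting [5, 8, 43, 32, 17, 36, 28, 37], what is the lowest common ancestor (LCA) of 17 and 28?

Tree insertion order: [5, 8, 43, 32, 17, 36, 28, 37]
Tree (level-order array): [5, None, 8, None, 43, 32, None, 17, 36, None, 28, None, 37]
In a BST, the LCA of p=17, q=28 is the first node v on the
root-to-leaf path with p <= v <= q (go left if both < v, right if both > v).
Walk from root:
  at 5: both 17 and 28 > 5, go right
  at 8: both 17 and 28 > 8, go right
  at 43: both 17 and 28 < 43, go left
  at 32: both 17 and 28 < 32, go left
  at 17: 17 <= 17 <= 28, this is the LCA
LCA = 17
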